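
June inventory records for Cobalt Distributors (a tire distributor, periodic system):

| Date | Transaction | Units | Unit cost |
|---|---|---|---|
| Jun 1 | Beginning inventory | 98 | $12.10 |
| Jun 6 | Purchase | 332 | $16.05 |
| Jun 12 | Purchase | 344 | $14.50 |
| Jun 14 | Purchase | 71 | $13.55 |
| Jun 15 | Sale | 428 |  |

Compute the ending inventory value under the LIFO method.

Ending inventory = $6,305.75

Jun 15, 428 sold [LIFO — newest first]: 71 @ $13.55 + 344 @ $14.50 + 13 @ $16.05 = $6,158.70
Ending inventory: 98 @ $12.10 + 319 @ $16.05 = $6,305.75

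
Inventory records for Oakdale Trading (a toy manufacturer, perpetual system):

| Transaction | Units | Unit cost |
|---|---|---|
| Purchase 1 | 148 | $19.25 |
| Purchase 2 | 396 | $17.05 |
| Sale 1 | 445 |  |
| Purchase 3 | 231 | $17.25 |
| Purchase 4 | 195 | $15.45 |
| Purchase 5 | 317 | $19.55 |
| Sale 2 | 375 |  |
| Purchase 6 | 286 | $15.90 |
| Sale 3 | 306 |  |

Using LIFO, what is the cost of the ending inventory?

Sale 1 (445) [LIFO — newest first]: 396 @ $17.05 + 49 @ $19.25 = $7,695.05
Sale 2 (375) [LIFO — newest first]: 317 @ $19.55 + 58 @ $15.45 = $7,093.45
Sale 3 (306) [LIFO — newest first]: 286 @ $15.90 + 20 @ $15.45 = $4,856.40
Total COGS = $7,695.05 + $7,093.45 + $4,856.40 = $19,644.90
Ending inventory: 99 @ $19.25 + 231 @ $17.25 + 117 @ $15.45 = $7,698.15

Ending inventory = $7,698.15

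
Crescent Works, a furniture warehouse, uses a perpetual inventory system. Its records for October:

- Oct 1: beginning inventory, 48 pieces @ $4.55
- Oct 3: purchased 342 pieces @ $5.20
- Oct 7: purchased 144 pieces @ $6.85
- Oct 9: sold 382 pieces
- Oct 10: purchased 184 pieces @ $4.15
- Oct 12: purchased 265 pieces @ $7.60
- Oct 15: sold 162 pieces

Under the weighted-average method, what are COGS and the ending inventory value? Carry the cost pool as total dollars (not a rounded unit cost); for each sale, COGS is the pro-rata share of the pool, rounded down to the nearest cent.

COGS = $3,111.63; ending inventory = $2,649.17

After Oct 1: 48 on hand, pool $218.40 (≈ $4.5500 each)
After Oct 3: 390 on hand, pool $1,996.80 (≈ $5.1200 each)
After Oct 7: 534 on hand, pool $2,983.20 (≈ $5.5865 each)
Oct 9, sell 382: 382/534 × $2,983.20 → $2,134.04
After Oct 10: 336 on hand, pool $1,612.76 (≈ $4.7999 each)
After Oct 12: 601 on hand, pool $3,626.76 (≈ $6.0345 each)
Oct 15, sell 162: 162/601 × $3,626.76 → $977.59
Total COGS = $2,134.04 + $977.59 = $3,111.63
Ending inventory (cost pool remaining) = $2,649.17
Check: goods available $5,760.80 = COGS $3,111.63 + ending $2,649.17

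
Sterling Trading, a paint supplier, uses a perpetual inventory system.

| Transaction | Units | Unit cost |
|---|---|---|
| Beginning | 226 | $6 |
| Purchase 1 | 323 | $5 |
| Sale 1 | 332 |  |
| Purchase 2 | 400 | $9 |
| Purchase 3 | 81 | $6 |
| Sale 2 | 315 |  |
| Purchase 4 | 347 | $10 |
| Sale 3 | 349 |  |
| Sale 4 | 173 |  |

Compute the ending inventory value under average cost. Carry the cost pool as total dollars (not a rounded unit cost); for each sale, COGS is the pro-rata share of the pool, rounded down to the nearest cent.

Ending inventory = $1,811.14

After Beginning: 226 on hand, pool $1,356.00 (≈ $6.0000 each)
After Purchase 1: 549 on hand, pool $2,971.00 (≈ $5.4117 each)
Sale 1, sell 332: 332/549 × $2,971.00 → $1,796.67
After Purchase 2: 617 on hand, pool $4,774.33 (≈ $7.7380 each)
After Purchase 3: 698 on hand, pool $5,260.33 (≈ $7.5363 each)
Sale 2, sell 315: 315/698 × $5,260.33 → $2,373.93
After Purchase 4: 730 on hand, pool $6,356.40 (≈ $8.7074 each)
Sale 3, sell 349: 349/730 × $6,356.40 → $3,038.88
Sale 4, sell 173: 173/381 × $3,317.52 → $1,506.38
Total COGS = $1,796.67 + $2,373.93 + $3,038.88 + $1,506.38 = $8,715.86
Ending inventory (cost pool remaining) = $1,811.14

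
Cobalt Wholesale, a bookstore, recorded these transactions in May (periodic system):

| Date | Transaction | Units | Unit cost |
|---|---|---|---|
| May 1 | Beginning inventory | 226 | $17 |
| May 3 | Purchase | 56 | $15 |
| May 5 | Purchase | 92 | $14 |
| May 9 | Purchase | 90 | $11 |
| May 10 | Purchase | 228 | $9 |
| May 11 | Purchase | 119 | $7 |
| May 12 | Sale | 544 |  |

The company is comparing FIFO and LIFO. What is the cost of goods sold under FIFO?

COGS = $7,680

FIFO COGS: 226 @ $17 + 56 @ $15 + 92 @ $14 + 90 @ $11 + 80 @ $9 = $7,680
LIFO COGS: 119 @ $7 + 228 @ $9 + 90 @ $11 + 92 @ $14 + 15 @ $15 = $5,388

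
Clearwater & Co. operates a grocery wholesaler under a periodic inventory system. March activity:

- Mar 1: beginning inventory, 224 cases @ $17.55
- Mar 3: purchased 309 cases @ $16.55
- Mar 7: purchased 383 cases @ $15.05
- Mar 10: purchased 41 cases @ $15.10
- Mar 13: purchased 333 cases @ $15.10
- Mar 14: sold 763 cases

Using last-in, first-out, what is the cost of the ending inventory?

Mar 14, 763 sold [LIFO — newest first]: 333 @ $15.10 + 41 @ $15.10 + 383 @ $15.05 + 6 @ $16.55 = $11,510.85
Ending inventory: 224 @ $17.55 + 303 @ $16.55 = $8,945.85
Check: goods available $20,456.70 = COGS $11,510.85 + ending $8,945.85

Ending inventory = $8,945.85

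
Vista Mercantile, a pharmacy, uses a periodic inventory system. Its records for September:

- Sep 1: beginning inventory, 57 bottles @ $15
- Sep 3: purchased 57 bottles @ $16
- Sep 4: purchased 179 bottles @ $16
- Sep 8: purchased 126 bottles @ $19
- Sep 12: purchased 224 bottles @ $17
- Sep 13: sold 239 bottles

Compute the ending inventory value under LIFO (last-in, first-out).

Ending inventory = $6,740

Sep 13, 239 sold [LIFO — newest first]: 224 @ $17 + 15 @ $19 = $4,093
Ending inventory: 57 @ $15 + 57 @ $16 + 179 @ $16 + 111 @ $19 = $6,740
Check: goods available $10,833 = COGS $4,093 + ending $6,740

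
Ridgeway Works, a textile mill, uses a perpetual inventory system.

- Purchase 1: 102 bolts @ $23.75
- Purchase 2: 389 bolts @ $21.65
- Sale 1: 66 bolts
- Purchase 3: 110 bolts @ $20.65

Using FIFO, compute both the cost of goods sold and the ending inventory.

COGS = $1,567.50; ending inventory = $11,548.35

Sale 1 (66) [FIFO — oldest first]: 66 @ $23.75 = $1,567.50
Ending inventory: 36 @ $23.75 + 389 @ $21.65 + 110 @ $20.65 = $11,548.35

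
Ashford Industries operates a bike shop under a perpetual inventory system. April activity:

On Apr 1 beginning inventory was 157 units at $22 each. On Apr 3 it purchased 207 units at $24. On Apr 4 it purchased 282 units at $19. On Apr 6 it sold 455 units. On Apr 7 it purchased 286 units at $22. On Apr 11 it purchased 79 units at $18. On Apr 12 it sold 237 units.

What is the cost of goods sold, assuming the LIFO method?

COGS = $14,408

Apr 6, 455 sold [LIFO — newest first]: 282 @ $19 + 173 @ $24 = $9,510
Apr 12, 237 sold [LIFO — newest first]: 79 @ $18 + 158 @ $22 = $4,898
Total COGS = $9,510 + $4,898 = $14,408
Ending inventory: 157 @ $22 + 34 @ $24 + 128 @ $22 = $7,086
Check: goods available $21,494 = COGS $14,408 + ending $7,086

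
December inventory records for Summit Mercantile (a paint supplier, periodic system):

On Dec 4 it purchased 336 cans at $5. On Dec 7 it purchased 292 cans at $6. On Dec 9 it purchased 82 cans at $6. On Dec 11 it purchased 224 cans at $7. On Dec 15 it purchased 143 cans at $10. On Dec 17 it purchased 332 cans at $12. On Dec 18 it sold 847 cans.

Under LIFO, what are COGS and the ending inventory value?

Dec 18, 847 sold [LIFO — newest first]: 332 @ $12 + 143 @ $10 + 224 @ $7 + 82 @ $6 + 66 @ $6 = $7,870
Ending inventory: 336 @ $5 + 226 @ $6 = $3,036
Check: goods available $10,906 = COGS $7,870 + ending $3,036

COGS = $7,870; ending inventory = $3,036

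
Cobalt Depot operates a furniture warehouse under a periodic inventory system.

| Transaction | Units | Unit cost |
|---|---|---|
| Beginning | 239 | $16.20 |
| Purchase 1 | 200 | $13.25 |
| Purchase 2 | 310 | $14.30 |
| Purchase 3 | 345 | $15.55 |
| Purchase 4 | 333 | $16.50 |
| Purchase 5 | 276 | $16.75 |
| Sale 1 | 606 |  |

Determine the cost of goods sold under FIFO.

Sale 1 (606) [FIFO — oldest first]: 239 @ $16.20 + 200 @ $13.25 + 167 @ $14.30 = $8,909.90
Ending inventory: 143 @ $14.30 + 345 @ $15.55 + 333 @ $16.50 + 276 @ $16.75 = $17,527.15

COGS = $8,909.90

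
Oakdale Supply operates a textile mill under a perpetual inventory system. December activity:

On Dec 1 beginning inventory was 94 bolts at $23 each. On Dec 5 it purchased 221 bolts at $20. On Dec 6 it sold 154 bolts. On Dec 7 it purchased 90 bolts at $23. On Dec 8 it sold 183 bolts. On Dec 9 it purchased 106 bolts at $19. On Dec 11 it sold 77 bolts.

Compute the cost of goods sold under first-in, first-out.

COGS = $8,823

Dec 6, 154 sold [FIFO — oldest first]: 94 @ $23 + 60 @ $20 = $3,362
Dec 8, 183 sold [FIFO — oldest first]: 161 @ $20 + 22 @ $23 = $3,726
Dec 11, 77 sold [FIFO — oldest first]: 68 @ $23 + 9 @ $19 = $1,735
Total COGS = $3,362 + $3,726 + $1,735 = $8,823
Ending inventory: 97 @ $19 = $1,843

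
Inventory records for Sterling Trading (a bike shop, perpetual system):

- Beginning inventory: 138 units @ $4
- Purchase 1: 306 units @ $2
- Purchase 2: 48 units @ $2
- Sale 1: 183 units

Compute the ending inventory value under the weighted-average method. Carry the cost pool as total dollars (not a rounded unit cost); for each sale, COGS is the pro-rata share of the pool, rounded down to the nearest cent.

After Beginning: 138 on hand, pool $552.00 (≈ $4.0000 each)
After Purchase 1: 444 on hand, pool $1,164.00 (≈ $2.6216 each)
After Purchase 2: 492 on hand, pool $1,260.00 (≈ $2.5610 each)
Sale 1, sell 183: 183/492 × $1,260.00 → $468.65
Ending inventory (cost pool remaining) = $791.35

Ending inventory = $791.35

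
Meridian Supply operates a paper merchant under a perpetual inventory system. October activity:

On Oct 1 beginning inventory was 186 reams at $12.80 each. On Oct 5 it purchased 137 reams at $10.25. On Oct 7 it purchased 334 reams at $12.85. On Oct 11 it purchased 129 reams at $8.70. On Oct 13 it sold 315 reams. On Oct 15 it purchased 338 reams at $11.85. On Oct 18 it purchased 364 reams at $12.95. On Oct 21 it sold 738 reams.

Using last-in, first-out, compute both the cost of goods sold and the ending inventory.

Oct 13, 315 sold [LIFO — newest first]: 129 @ $8.70 + 186 @ $12.85 = $3,512.40
Oct 21, 738 sold [LIFO — newest first]: 364 @ $12.95 + 338 @ $11.85 + 36 @ $12.85 = $9,181.70
Total COGS = $3,512.40 + $9,181.70 = $12,694.10
Ending inventory: 186 @ $12.80 + 137 @ $10.25 + 112 @ $12.85 = $5,224.25
Check: goods available $17,918.35 = COGS $12,694.10 + ending $5,224.25

COGS = $12,694.10; ending inventory = $5,224.25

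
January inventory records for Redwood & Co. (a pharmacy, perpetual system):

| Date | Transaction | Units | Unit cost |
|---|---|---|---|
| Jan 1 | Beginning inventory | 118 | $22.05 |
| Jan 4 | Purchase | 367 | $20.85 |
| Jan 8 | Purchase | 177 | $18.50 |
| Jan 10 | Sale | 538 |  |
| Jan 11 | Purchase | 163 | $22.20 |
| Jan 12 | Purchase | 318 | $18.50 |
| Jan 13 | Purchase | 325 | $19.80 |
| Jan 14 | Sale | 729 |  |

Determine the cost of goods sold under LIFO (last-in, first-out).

Jan 10, 538 sold [LIFO — newest first]: 177 @ $18.50 + 361 @ $20.85 = $10,801.35
Jan 14, 729 sold [LIFO — newest first]: 325 @ $19.80 + 318 @ $18.50 + 86 @ $22.20 = $14,227.20
Total COGS = $10,801.35 + $14,227.20 = $25,028.55
Ending inventory: 118 @ $22.05 + 6 @ $20.85 + 77 @ $22.20 = $4,436.40

COGS = $25,028.55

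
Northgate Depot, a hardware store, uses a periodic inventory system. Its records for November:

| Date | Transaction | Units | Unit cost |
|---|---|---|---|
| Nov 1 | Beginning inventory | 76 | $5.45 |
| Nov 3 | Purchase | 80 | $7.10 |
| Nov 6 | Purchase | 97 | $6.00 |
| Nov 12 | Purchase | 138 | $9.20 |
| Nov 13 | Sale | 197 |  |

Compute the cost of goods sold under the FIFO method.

Nov 13, 197 sold [FIFO — oldest first]: 76 @ $5.45 + 80 @ $7.10 + 41 @ $6.00 = $1,228.20
Ending inventory: 56 @ $6.00 + 138 @ $9.20 = $1,605.60

COGS = $1,228.20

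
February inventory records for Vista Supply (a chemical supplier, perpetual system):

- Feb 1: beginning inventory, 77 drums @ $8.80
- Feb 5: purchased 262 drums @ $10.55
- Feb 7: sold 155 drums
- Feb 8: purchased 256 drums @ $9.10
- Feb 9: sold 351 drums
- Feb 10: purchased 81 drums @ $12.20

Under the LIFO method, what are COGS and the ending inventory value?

Feb 7, 155 sold [LIFO — newest first]: 155 @ $10.55 = $1,635.25
Feb 9, 351 sold [LIFO — newest first]: 256 @ $9.10 + 95 @ $10.55 = $3,331.85
Total COGS = $1,635.25 + $3,331.85 = $4,967.10
Ending inventory: 77 @ $8.80 + 12 @ $10.55 + 81 @ $12.20 = $1,792.40

COGS = $4,967.10; ending inventory = $1,792.40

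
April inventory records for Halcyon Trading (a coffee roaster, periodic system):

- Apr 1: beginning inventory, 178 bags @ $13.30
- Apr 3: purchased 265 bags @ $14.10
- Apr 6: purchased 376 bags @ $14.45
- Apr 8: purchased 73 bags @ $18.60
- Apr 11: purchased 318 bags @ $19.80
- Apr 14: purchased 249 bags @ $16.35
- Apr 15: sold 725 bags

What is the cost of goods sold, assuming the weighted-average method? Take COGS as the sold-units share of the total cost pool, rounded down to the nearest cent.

COGS = $11,559.47

Apr 15, sell 725: 725/1459 × $23,262.45 → $11,559.47
Ending inventory (cost pool remaining) = $11,702.98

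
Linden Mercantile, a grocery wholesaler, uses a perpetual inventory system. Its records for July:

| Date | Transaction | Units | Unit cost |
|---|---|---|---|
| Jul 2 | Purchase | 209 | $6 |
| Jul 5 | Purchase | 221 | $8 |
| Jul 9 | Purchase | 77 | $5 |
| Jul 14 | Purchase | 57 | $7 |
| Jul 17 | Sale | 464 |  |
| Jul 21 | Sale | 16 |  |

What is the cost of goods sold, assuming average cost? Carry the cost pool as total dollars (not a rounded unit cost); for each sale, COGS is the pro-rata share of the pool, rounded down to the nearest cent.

After Jul 2: 209 on hand, pool $1,254.00 (≈ $6.0000 each)
After Jul 5: 430 on hand, pool $3,022.00 (≈ $7.0279 each)
After Jul 9: 507 on hand, pool $3,407.00 (≈ $6.7199 each)
After Jul 14: 564 on hand, pool $3,806.00 (≈ $6.7482 each)
Jul 17, sell 464: 464/564 × $3,806.00 → $3,131.17
Jul 21, sell 16: 16/100 × $674.83 → $107.97
Total COGS = $3,131.17 + $107.97 = $3,239.14
Ending inventory (cost pool remaining) = $566.86

COGS = $3,239.14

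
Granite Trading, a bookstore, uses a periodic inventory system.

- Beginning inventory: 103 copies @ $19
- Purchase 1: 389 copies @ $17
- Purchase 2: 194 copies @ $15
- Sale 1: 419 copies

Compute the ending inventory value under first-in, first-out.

Sale 1 (419) [FIFO — oldest first]: 103 @ $19 + 316 @ $17 = $7,329
Ending inventory: 73 @ $17 + 194 @ $15 = $4,151

Ending inventory = $4,151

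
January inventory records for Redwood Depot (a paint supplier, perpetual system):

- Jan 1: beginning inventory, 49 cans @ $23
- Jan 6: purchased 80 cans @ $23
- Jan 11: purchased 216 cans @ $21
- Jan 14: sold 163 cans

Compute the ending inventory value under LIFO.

Ending inventory = $4,080

Jan 14, 163 sold [LIFO — newest first]: 163 @ $21 = $3,423
Ending inventory: 49 @ $23 + 80 @ $23 + 53 @ $21 = $4,080
Check: goods available $7,503 = COGS $3,423 + ending $4,080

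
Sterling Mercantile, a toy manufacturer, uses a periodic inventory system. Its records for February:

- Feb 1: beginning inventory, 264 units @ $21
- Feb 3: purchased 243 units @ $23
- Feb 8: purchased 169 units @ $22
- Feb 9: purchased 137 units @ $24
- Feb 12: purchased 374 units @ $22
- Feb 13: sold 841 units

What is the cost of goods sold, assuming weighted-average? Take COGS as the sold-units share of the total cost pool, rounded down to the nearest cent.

Feb 13, sell 841: 841/1187 × $26,367.00 → $18,681.25
Ending inventory (cost pool remaining) = $7,685.75
Check: goods available $26,367.00 = COGS $18,681.25 + ending $7,685.75

COGS = $18,681.25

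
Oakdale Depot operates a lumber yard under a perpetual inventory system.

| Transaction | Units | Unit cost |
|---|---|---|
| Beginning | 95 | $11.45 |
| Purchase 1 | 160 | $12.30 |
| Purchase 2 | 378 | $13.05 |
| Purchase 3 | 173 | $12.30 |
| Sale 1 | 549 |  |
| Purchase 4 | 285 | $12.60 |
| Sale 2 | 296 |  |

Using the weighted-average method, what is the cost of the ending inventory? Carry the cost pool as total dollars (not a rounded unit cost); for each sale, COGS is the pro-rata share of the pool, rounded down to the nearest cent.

Ending inventory = $3,093.95

After Beginning: 95 on hand, pool $1,087.75 (≈ $11.4500 each)
After Purchase 1: 255 on hand, pool $3,055.75 (≈ $11.9833 each)
After Purchase 2: 633 on hand, pool $7,988.65 (≈ $12.6203 each)
After Purchase 3: 806 on hand, pool $10,116.55 (≈ $12.5516 each)
Sale 1, sell 549: 549/806 × $10,116.55 → $6,890.80
After Purchase 4: 542 on hand, pool $6,816.75 (≈ $12.5770 each)
Sale 2, sell 296: 296/542 × $6,816.75 → $3,722.80
Total COGS = $6,890.80 + $3,722.80 = $10,613.60
Ending inventory (cost pool remaining) = $3,093.95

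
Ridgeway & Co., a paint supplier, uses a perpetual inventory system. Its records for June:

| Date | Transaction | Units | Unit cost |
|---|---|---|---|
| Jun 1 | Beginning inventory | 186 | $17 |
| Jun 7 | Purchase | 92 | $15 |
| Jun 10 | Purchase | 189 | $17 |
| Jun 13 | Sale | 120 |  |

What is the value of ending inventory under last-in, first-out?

Jun 13, 120 sold [LIFO — newest first]: 120 @ $17 = $2,040
Ending inventory: 186 @ $17 + 92 @ $15 + 69 @ $17 = $5,715
Check: goods available $7,755 = COGS $2,040 + ending $5,715

Ending inventory = $5,715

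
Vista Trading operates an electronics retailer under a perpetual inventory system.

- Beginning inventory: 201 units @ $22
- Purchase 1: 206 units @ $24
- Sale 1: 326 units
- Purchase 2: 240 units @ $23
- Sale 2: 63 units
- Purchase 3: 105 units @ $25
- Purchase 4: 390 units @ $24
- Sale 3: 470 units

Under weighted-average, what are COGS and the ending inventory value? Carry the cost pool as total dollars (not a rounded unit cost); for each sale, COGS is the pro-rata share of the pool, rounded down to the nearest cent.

After Beginning: 201 on hand, pool $4,422.00 (≈ $22.0000 each)
After Purchase 1: 407 on hand, pool $9,366.00 (≈ $23.0123 each)
Sale 1, sell 326: 326/407 × $9,366.00 → $7,502.00
After Purchase 2: 321 on hand, pool $7,384.00 (≈ $23.0031 each)
Sale 2, sell 63: 63/321 × $7,384.00 → $1,449.19
After Purchase 3: 363 on hand, pool $8,559.81 (≈ $23.5807 each)
After Purchase 4: 753 on hand, pool $17,919.81 (≈ $23.7979 each)
Sale 3, sell 470: 470/753 × $17,919.81 → $11,185.00
Total COGS = $7,502.00 + $1,449.19 + $11,185.00 = $20,136.19
Ending inventory (cost pool remaining) = $6,734.81
Check: goods available $26,871.00 = COGS $20,136.19 + ending $6,734.81

COGS = $20,136.19; ending inventory = $6,734.81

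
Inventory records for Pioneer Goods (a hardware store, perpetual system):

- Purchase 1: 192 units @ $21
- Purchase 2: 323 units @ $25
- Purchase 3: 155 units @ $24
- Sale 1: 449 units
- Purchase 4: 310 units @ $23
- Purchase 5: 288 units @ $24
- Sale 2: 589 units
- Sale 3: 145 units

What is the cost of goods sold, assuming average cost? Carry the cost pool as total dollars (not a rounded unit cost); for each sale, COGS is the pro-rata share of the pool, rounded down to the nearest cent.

COGS = $27,869.83

After Purchase 1: 192 on hand, pool $4,032.00 (≈ $21.0000 each)
After Purchase 2: 515 on hand, pool $12,107.00 (≈ $23.5087 each)
After Purchase 3: 670 on hand, pool $15,827.00 (≈ $23.6224 each)
Sale 1, sell 449: 449/670 × $15,827.00 → $10,606.45
After Purchase 4: 531 on hand, pool $12,350.55 (≈ $23.2590 each)
After Purchase 5: 819 on hand, pool $19,262.55 (≈ $23.5196 each)
Sale 2, sell 589: 589/819 × $19,262.55 → $13,853.04
Sale 3, sell 145: 145/230 × $5,409.51 → $3,410.34
Total COGS = $10,606.45 + $13,853.04 + $3,410.34 = $27,869.83
Ending inventory (cost pool remaining) = $1,999.17
Check: goods available $29,869.00 = COGS $27,869.83 + ending $1,999.17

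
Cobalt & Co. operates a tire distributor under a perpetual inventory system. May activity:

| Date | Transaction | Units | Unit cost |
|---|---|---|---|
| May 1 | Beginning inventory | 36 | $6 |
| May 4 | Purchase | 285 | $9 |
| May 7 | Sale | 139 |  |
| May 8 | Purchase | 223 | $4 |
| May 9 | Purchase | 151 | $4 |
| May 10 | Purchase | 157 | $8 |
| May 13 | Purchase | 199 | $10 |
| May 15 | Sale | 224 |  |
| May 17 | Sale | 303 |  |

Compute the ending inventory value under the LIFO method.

Ending inventory = $2,342

May 7, 139 sold [LIFO — newest first]: 139 @ $9 = $1,251
May 15, 224 sold [LIFO — newest first]: 199 @ $10 + 25 @ $8 = $2,190
May 17, 303 sold [LIFO — newest first]: 132 @ $8 + 151 @ $4 + 20 @ $4 = $1,740
Total COGS = $1,251 + $2,190 + $1,740 = $5,181
Ending inventory: 36 @ $6 + 146 @ $9 + 203 @ $4 = $2,342
Check: goods available $7,523 = COGS $5,181 + ending $2,342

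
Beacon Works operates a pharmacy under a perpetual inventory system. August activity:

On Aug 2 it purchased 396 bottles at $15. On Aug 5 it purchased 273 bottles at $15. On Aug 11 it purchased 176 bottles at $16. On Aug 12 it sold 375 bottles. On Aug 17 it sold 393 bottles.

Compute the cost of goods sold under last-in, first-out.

COGS = $11,696

Aug 12, 375 sold [LIFO — newest first]: 176 @ $16 + 199 @ $15 = $5,801
Aug 17, 393 sold [LIFO — newest first]: 74 @ $15 + 319 @ $15 = $5,895
Total COGS = $5,801 + $5,895 = $11,696
Ending inventory: 77 @ $15 = $1,155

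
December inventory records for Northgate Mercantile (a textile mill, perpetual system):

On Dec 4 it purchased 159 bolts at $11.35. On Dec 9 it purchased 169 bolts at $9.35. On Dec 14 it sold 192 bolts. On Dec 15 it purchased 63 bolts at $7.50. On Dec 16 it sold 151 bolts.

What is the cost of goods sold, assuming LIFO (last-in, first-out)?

COGS = $3,312.50

Dec 14, 192 sold [LIFO — newest first]: 169 @ $9.35 + 23 @ $11.35 = $1,841.20
Dec 16, 151 sold [LIFO — newest first]: 63 @ $7.50 + 88 @ $11.35 = $1,471.30
Total COGS = $1,841.20 + $1,471.30 = $3,312.50
Ending inventory: 48 @ $11.35 = $544.80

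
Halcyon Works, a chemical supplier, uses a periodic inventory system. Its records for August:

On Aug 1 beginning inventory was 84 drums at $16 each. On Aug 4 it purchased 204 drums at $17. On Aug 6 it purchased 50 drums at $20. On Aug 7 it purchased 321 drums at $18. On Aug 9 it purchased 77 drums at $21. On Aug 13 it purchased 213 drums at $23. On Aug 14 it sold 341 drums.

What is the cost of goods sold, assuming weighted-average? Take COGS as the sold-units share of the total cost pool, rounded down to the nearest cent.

COGS = $6,505.94

Aug 14, sell 341: 341/949 × $18,106.00 → $6,505.94
Ending inventory (cost pool remaining) = $11,600.06
Check: goods available $18,106.00 = COGS $6,505.94 + ending $11,600.06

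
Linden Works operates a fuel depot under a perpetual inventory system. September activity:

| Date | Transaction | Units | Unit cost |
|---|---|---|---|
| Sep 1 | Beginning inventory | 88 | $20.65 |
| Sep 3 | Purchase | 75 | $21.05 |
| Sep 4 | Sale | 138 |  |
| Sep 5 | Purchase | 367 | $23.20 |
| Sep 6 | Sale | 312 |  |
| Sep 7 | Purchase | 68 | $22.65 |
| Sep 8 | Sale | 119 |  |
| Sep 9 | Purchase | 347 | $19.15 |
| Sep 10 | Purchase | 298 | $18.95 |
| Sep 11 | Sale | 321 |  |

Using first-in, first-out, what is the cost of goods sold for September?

COGS = $19,042.35

Sep 4, 138 sold [FIFO — oldest first]: 88 @ $20.65 + 50 @ $21.05 = $2,869.70
Sep 6, 312 sold [FIFO — oldest first]: 25 @ $21.05 + 287 @ $23.20 = $7,184.65
Sep 8, 119 sold [FIFO — oldest first]: 80 @ $23.20 + 39 @ $22.65 = $2,739.35
Sep 11, 321 sold [FIFO — oldest first]: 29 @ $22.65 + 292 @ $19.15 = $6,248.65
Total COGS = $2,869.70 + $7,184.65 + $2,739.35 + $6,248.65 = $19,042.35
Ending inventory: 55 @ $19.15 + 298 @ $18.95 = $6,700.35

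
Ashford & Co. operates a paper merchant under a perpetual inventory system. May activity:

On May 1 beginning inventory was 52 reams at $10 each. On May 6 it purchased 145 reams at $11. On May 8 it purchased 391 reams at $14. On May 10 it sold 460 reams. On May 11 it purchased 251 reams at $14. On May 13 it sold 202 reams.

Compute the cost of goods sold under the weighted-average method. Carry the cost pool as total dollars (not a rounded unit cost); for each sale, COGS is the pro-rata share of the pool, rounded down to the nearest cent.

After May 1: 52 on hand, pool $520.00 (≈ $10.0000 each)
After May 6: 197 on hand, pool $2,115.00 (≈ $10.7360 each)
After May 8: 588 on hand, pool $7,589.00 (≈ $12.9065 each)
May 10, sell 460: 460/588 × $7,589.00 → $5,936.97
After May 11: 379 on hand, pool $5,166.03 (≈ $13.6307 each)
May 13, sell 202: 202/379 × $5,166.03 → $2,753.39
Total COGS = $5,936.97 + $2,753.39 = $8,690.36
Ending inventory (cost pool remaining) = $2,412.64

COGS = $8,690.36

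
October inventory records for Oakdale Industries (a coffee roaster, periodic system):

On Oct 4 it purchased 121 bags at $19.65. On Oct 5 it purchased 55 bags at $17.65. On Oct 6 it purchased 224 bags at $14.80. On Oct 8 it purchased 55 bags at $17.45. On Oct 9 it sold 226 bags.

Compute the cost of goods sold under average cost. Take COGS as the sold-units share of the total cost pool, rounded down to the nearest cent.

Oct 9, sell 226: 226/455 × $7,623.35 → $3,786.54
Ending inventory (cost pool remaining) = $3,836.81
Check: goods available $7,623.35 = COGS $3,786.54 + ending $3,836.81

COGS = $3,786.54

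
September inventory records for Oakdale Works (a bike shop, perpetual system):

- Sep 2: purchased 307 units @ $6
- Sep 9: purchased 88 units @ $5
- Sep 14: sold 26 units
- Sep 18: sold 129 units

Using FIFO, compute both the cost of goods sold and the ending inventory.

Sep 14, 26 sold [FIFO — oldest first]: 26 @ $6 = $156
Sep 18, 129 sold [FIFO — oldest first]: 129 @ $6 = $774
Total COGS = $156 + $774 = $930
Ending inventory: 152 @ $6 + 88 @ $5 = $1,352

COGS = $930; ending inventory = $1,352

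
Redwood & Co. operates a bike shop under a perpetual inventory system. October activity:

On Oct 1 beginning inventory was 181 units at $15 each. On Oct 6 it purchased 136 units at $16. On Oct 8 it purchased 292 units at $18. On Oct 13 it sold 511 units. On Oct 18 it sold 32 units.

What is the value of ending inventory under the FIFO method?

Oct 13, 511 sold [FIFO — oldest first]: 181 @ $15 + 136 @ $16 + 194 @ $18 = $8,383
Oct 18, 32 sold [FIFO — oldest first]: 32 @ $18 = $576
Total COGS = $8,383 + $576 = $8,959
Ending inventory: 66 @ $18 = $1,188
Check: goods available $10,147 = COGS $8,959 + ending $1,188

Ending inventory = $1,188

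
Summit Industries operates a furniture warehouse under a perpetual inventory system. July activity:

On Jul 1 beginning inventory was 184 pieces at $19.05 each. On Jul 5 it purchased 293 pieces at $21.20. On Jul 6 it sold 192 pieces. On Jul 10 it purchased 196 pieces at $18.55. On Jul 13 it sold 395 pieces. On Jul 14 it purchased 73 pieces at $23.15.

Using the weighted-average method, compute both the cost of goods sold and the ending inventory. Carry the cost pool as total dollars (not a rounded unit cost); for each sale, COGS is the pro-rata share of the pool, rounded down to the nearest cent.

COGS = $11,664.52; ending inventory = $3,378.03

After Jul 1: 184 on hand, pool $3,505.20 (≈ $19.0500 each)
After Jul 5: 477 on hand, pool $9,716.80 (≈ $20.3706 each)
Jul 6, sell 192: 192/477 × $9,716.80 → $3,911.16
After Jul 10: 481 on hand, pool $9,441.44 (≈ $19.6288 each)
Jul 13, sell 395: 395/481 × $9,441.44 → $7,753.36
After Jul 14: 159 on hand, pool $3,378.03 (≈ $21.2455 each)
Total COGS = $3,911.16 + $7,753.36 = $11,664.52
Ending inventory (cost pool remaining) = $3,378.03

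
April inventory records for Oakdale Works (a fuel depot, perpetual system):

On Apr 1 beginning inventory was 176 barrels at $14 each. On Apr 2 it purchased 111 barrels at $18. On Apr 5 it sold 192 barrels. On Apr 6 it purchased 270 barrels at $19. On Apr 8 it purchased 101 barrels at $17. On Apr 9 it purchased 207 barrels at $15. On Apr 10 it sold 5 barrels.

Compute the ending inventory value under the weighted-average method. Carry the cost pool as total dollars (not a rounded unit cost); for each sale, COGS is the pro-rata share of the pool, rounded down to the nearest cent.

Ending inventory = $11,344.06

After Apr 1: 176 on hand, pool $2,464.00 (≈ $14.0000 each)
After Apr 2: 287 on hand, pool $4,462.00 (≈ $15.5470 each)
Apr 5, sell 192: 192/287 × $4,462.00 → $2,985.03
After Apr 6: 365 on hand, pool $6,606.97 (≈ $18.1013 each)
After Apr 8: 466 on hand, pool $8,323.97 (≈ $17.8626 each)
After Apr 9: 673 on hand, pool $11,428.97 (≈ $16.9821 each)
Apr 10, sell 5: 5/673 × $11,428.97 → $84.91
Total COGS = $2,985.03 + $84.91 = $3,069.94
Ending inventory (cost pool remaining) = $11,344.06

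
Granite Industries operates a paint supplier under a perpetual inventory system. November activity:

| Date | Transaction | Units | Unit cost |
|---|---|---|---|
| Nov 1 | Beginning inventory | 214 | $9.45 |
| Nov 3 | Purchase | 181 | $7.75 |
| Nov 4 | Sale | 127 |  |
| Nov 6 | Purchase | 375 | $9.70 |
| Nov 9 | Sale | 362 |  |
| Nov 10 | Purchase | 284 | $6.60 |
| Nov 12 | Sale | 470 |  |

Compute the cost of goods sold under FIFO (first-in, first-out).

COGS = $8,309.95

Nov 4, 127 sold [FIFO — oldest first]: 127 @ $9.45 = $1,200.15
Nov 9, 362 sold [FIFO — oldest first]: 87 @ $9.45 + 181 @ $7.75 + 94 @ $9.70 = $3,136.70
Nov 12, 470 sold [FIFO — oldest first]: 281 @ $9.70 + 189 @ $6.60 = $3,973.10
Total COGS = $1,200.15 + $3,136.70 + $3,973.10 = $8,309.95
Ending inventory: 95 @ $6.60 = $627.00
Check: goods available $8,936.95 = COGS $8,309.95 + ending $627.00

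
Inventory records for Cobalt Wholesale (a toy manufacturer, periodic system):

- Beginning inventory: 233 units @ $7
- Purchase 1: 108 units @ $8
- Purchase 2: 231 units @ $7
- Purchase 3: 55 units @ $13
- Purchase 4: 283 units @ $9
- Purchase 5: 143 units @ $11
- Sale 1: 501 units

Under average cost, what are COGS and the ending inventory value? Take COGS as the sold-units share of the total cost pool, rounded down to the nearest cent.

COGS = $4,256.83; ending inventory = $4,690.17

Sale 1, sell 501: 501/1053 × $8,947.00 → $4,256.83
Ending inventory (cost pool remaining) = $4,690.17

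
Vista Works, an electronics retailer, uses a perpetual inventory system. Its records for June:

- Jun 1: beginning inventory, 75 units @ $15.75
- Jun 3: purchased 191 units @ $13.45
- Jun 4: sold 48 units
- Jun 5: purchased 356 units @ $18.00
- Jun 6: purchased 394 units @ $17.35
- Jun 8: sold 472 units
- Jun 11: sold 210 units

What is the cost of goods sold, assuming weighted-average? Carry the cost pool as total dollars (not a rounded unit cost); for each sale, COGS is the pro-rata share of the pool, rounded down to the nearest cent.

After Jun 1: 75 on hand, pool $1,181.25 (≈ $15.7500 each)
After Jun 3: 266 on hand, pool $3,750.20 (≈ $14.0985 each)
Jun 4, sell 48: 48/266 × $3,750.20 → $676.72
After Jun 5: 574 on hand, pool $9,481.48 (≈ $16.5183 each)
After Jun 6: 968 on hand, pool $16,317.38 (≈ $16.8568 each)
Jun 8, sell 472: 472/968 × $16,317.38 → $7,956.40
Jun 11, sell 210: 210/496 × $8,360.98 → $3,539.93
Total COGS = $676.72 + $7,956.40 + $3,539.93 = $12,173.05
Ending inventory (cost pool remaining) = $4,821.05

COGS = $12,173.05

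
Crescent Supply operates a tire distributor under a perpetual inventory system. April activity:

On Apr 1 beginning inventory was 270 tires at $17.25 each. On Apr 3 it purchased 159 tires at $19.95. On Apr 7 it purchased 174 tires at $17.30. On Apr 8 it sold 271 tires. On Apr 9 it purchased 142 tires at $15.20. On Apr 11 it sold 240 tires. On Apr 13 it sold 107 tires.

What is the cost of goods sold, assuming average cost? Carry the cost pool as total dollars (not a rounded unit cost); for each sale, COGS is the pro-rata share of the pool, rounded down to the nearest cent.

After Apr 1: 270 on hand, pool $4,657.50 (≈ $17.2500 each)
After Apr 3: 429 on hand, pool $7,829.55 (≈ $18.2507 each)
After Apr 7: 603 on hand, pool $10,839.75 (≈ $17.9764 each)
Apr 8, sell 271: 271/603 × $10,839.75 → $4,871.59
After Apr 9: 474 on hand, pool $8,126.56 (≈ $17.1446 each)
Apr 11, sell 240: 240/474 × $8,126.56 → $4,114.71
Apr 13, sell 107: 107/234 × $4,011.85 → $1,834.47
Total COGS = $4,871.59 + $4,114.71 + $1,834.47 = $10,820.77
Ending inventory (cost pool remaining) = $2,177.38

COGS = $10,820.77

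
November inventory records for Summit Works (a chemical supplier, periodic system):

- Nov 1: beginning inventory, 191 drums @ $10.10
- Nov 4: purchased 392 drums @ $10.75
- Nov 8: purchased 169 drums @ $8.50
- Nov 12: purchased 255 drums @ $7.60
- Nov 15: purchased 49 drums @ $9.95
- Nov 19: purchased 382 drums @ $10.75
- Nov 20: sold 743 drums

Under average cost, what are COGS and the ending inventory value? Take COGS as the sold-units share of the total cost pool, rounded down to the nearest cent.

COGS = $7,291.34; ending inventory = $6,820.31

Nov 20, sell 743: 743/1438 × $14,111.65 → $7,291.34
Ending inventory (cost pool remaining) = $6,820.31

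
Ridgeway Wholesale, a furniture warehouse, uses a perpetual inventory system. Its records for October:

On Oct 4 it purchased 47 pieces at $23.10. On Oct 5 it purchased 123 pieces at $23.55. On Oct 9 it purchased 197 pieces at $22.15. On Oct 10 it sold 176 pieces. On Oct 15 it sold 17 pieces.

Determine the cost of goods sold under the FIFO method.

COGS = $4,491.80

Oct 10, 176 sold [FIFO — oldest first]: 47 @ $23.10 + 123 @ $23.55 + 6 @ $22.15 = $4,115.25
Oct 15, 17 sold [FIFO — oldest first]: 17 @ $22.15 = $376.55
Total COGS = $4,115.25 + $376.55 = $4,491.80
Ending inventory: 174 @ $22.15 = $3,854.10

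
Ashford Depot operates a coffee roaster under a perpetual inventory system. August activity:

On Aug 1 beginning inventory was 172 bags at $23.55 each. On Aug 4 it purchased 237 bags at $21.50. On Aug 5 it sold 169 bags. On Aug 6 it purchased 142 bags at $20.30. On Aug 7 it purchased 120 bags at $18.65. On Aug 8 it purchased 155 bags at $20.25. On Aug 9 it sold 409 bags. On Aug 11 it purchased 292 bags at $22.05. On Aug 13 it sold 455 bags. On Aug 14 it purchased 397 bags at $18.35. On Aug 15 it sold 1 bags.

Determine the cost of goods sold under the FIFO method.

COGS = $21,991.85

Aug 5, 169 sold [FIFO — oldest first]: 169 @ $23.55 = $3,979.95
Aug 9, 409 sold [FIFO — oldest first]: 3 @ $23.55 + 237 @ $21.50 + 142 @ $20.30 + 27 @ $18.65 = $8,552.30
Aug 13, 455 sold [FIFO — oldest first]: 93 @ $18.65 + 155 @ $20.25 + 207 @ $22.05 = $9,437.55
Aug 15, 1 sold [FIFO — oldest first]: 1 @ $22.05 = $22.05
Total COGS = $3,979.95 + $8,552.30 + $9,437.55 + $22.05 = $21,991.85
Ending inventory: 84 @ $22.05 + 397 @ $18.35 = $9,137.15
Check: goods available $31,129.00 = COGS $21,991.85 + ending $9,137.15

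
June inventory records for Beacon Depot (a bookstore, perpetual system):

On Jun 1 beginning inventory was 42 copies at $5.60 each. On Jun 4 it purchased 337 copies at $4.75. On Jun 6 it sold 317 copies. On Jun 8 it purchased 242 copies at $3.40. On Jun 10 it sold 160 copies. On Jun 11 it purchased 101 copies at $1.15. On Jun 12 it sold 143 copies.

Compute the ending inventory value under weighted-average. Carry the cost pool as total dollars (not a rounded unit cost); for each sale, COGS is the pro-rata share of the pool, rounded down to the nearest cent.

After Jun 1: 42 on hand, pool $235.20 (≈ $5.6000 each)
After Jun 4: 379 on hand, pool $1,835.95 (≈ $4.8442 each)
Jun 6, sell 317: 317/379 × $1,835.95 → $1,535.60
After Jun 8: 304 on hand, pool $1,123.15 (≈ $3.6946 each)
Jun 10, sell 160: 160/304 × $1,123.15 → $591.13
After Jun 11: 245 on hand, pool $648.17 (≈ $2.6456 each)
Jun 12, sell 143: 143/245 × $648.17 → $378.31
Total COGS = $1,535.60 + $591.13 + $378.31 = $2,505.04
Ending inventory (cost pool remaining) = $269.86

Ending inventory = $269.86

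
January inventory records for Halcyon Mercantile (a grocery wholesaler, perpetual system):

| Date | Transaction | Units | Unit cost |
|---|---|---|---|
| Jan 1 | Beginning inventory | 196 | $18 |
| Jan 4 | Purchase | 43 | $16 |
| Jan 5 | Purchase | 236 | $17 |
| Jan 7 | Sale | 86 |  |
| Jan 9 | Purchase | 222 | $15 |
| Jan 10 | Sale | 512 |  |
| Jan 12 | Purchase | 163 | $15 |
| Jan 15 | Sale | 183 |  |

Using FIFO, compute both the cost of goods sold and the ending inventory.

COGS = $12,818; ending inventory = $1,185

Jan 7, 86 sold [FIFO — oldest first]: 86 @ $18 = $1,548
Jan 10, 512 sold [FIFO — oldest first]: 110 @ $18 + 43 @ $16 + 236 @ $17 + 123 @ $15 = $8,525
Jan 15, 183 sold [FIFO — oldest first]: 99 @ $15 + 84 @ $15 = $2,745
Total COGS = $1,548 + $8,525 + $2,745 = $12,818
Ending inventory: 79 @ $15 = $1,185
Check: goods available $14,003 = COGS $12,818 + ending $1,185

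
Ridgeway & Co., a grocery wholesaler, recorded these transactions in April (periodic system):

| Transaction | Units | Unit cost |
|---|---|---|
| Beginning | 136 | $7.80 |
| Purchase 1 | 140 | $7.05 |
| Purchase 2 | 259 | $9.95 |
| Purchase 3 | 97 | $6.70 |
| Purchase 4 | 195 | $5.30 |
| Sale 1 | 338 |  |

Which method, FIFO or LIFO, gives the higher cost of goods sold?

FIFO COGS: 136 @ $7.80 + 140 @ $7.05 + 62 @ $9.95 = $2,664.70
LIFO COGS: 195 @ $5.30 + 97 @ $6.70 + 46 @ $9.95 = $2,141.10

FIFO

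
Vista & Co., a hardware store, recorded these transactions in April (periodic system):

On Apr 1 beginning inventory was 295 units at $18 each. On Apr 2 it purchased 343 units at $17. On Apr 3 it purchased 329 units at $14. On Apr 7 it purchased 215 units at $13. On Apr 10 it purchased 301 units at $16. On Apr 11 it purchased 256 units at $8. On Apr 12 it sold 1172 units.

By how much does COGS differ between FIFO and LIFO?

$2,940

FIFO COGS: 295 @ $18 + 343 @ $17 + 329 @ $14 + 205 @ $13 = $18,412
LIFO COGS: 256 @ $8 + 301 @ $16 + 215 @ $13 + 329 @ $14 + 71 @ $17 = $15,472
Difference = |$18,412 − $15,472| = $2,940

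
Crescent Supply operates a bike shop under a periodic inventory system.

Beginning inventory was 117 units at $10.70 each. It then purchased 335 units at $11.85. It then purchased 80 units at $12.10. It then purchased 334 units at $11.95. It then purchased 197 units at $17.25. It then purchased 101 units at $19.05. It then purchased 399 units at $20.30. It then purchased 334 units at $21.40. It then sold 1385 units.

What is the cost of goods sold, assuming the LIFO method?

Sale 1 (1385) [LIFO — newest first]: 334 @ $21.40 + 399 @ $20.30 + 101 @ $19.05 + 197 @ $17.25 + 334 @ $11.95 + 20 @ $12.10 = $24,802.90
Ending inventory: 117 @ $10.70 + 335 @ $11.85 + 60 @ $12.10 = $5,947.65

COGS = $24,802.90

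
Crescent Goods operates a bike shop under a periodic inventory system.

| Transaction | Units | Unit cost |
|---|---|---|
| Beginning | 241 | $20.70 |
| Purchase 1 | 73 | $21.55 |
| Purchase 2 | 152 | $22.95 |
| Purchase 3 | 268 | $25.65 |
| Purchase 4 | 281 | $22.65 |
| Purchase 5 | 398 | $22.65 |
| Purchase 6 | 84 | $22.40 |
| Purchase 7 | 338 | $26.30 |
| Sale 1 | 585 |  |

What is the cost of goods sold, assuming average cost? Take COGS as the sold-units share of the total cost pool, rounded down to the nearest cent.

COGS = $13,732.29

Sale 1, sell 585: 585/1835 × $43,074.80 → $13,732.29
Ending inventory (cost pool remaining) = $29,342.51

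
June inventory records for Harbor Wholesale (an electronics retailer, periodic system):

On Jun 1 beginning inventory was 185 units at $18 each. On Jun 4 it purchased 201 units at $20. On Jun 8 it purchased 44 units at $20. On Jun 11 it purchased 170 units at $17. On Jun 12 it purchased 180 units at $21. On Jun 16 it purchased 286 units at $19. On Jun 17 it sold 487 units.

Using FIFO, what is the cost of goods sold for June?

Jun 17, 487 sold [FIFO — oldest first]: 185 @ $18 + 201 @ $20 + 44 @ $20 + 57 @ $17 = $9,199
Ending inventory: 113 @ $17 + 180 @ $21 + 286 @ $19 = $11,135
Check: goods available $20,334 = COGS $9,199 + ending $11,135

COGS = $9,199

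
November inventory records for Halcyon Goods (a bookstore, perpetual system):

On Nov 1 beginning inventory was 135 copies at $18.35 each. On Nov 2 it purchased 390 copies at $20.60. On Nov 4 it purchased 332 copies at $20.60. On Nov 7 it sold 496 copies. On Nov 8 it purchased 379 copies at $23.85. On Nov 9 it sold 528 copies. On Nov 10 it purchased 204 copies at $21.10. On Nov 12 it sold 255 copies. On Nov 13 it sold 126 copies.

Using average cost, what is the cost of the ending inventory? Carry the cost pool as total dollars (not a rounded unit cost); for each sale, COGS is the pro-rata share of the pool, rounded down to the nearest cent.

Ending inventory = $756.19

After Nov 1: 135 on hand, pool $2,477.25 (≈ $18.3500 each)
After Nov 2: 525 on hand, pool $10,511.25 (≈ $20.0214 each)
After Nov 4: 857 on hand, pool $17,350.45 (≈ $20.2456 each)
Nov 7, sell 496: 496/857 × $17,350.45 → $10,041.80
After Nov 8: 740 on hand, pool $16,347.80 (≈ $22.0916 each)
Nov 9, sell 528: 528/740 × $16,347.80 → $11,664.37
After Nov 10: 416 on hand, pool $8,987.83 (≈ $21.6054 each)
Nov 12, sell 255: 255/416 × $8,987.83 → $5,509.36
Nov 13, sell 126: 126/161 × $3,478.47 → $2,722.28
Total COGS = $10,041.80 + $11,664.37 + $5,509.36 + $2,722.28 = $29,937.81
Ending inventory (cost pool remaining) = $756.19
Check: goods available $30,694.00 = COGS $29,937.81 + ending $756.19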